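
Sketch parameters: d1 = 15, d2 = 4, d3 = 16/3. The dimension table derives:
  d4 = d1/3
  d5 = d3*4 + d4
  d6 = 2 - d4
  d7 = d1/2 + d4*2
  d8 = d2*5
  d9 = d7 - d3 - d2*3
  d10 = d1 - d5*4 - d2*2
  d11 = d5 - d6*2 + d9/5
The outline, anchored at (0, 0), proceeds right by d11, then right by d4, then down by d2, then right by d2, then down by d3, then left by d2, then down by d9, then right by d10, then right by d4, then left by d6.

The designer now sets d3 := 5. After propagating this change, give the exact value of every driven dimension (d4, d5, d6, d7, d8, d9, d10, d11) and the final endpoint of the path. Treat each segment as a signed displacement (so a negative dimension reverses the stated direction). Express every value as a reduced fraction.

d4 = 5
d5 = 25
d6 = -3
d7 = 35/2
d8 = 20
d9 = 1/2
d10 = -93
d11 = 311/10
endpoint = (-489/10, -19/2)

Apply edit: d3 := 5
  d4 = d1/3 = 5
  d5 = d3*4 + d4 = 25
  d6 = 2 - d4 = -3
  d7 = d1/2 + d4*2 = 35/2
  d8 = d2*5 = 20
  d9 = d7 - d3 - d2*3 = 1/2
  d10 = d1 - d5*4 - d2*2 = -93
  d11 = d5 - d6*2 + d9/5 = 311/10
Walk from origin (0, 0):
  seg 1: right by d11 = 311/10 → (311/10, 0)
  seg 2: right by d4 = 5 → (361/10, 0)
  seg 3: down by d2 = 4 → (361/10, -4)
  seg 4: right by d2 = 4 → (401/10, -4)
  seg 5: down by d3 = 5 → (401/10, -9)
  seg 6: left by d2 = 4 → (361/10, -9)
  seg 7: down by d9 = 1/2 → (361/10, -19/2)
  seg 8: right by d10 = -93 → (-569/10, -19/2)
  seg 9: right by d4 = 5 → (-519/10, -19/2)
  seg 10: left by d6 = -3 → (-489/10, -19/2)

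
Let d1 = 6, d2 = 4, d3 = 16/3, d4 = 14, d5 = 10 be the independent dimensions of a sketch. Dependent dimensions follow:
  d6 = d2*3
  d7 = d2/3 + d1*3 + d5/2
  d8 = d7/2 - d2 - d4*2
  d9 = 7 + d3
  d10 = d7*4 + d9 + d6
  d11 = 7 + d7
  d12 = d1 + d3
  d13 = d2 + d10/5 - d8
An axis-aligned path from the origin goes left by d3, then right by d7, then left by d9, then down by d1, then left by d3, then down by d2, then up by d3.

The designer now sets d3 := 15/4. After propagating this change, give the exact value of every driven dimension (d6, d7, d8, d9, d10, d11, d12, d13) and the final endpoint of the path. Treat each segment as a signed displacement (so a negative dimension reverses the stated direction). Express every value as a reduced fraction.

Apply edit: d3 := 15/4
  d6 = d2*3 = 12
  d7 = d2/3 + d1*3 + d5/2 = 73/3
  d8 = d7/2 - d2 - d4*2 = -119/6
  d9 = 7 + d3 = 43/4
  d10 = d7*4 + d9 + d6 = 1441/12
  d11 = 7 + d7 = 94/3
  d12 = d1 + d3 = 39/4
  d13 = d2 + d10/5 - d8 = 957/20
Walk from origin (0, 0):
  seg 1: left by d3 = 15/4 → (-15/4, 0)
  seg 2: right by d7 = 73/3 → (247/12, 0)
  seg 3: left by d9 = 43/4 → (59/6, 0)
  seg 4: down by d1 = 6 → (59/6, -6)
  seg 5: left by d3 = 15/4 → (73/12, -6)
  seg 6: down by d2 = 4 → (73/12, -10)
  seg 7: up by d3 = 15/4 → (73/12, -25/4)

d6 = 12
d7 = 73/3
d8 = -119/6
d9 = 43/4
d10 = 1441/12
d11 = 94/3
d12 = 39/4
d13 = 957/20
endpoint = (73/12, -25/4)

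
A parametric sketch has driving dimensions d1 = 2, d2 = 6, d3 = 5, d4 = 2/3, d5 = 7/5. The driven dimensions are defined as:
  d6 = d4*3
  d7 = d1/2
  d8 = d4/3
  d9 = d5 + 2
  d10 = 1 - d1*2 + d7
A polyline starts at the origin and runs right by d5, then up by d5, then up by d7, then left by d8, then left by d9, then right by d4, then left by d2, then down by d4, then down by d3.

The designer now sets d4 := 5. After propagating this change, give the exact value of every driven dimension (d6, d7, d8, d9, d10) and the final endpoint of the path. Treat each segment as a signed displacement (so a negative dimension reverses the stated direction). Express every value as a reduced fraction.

d6 = 15
d7 = 1
d8 = 5/3
d9 = 17/5
d10 = -2
endpoint = (-14/3, -38/5)

Apply edit: d4 := 5
  d6 = d4*3 = 15
  d7 = d1/2 = 1
  d8 = d4/3 = 5/3
  d9 = d5 + 2 = 17/5
  d10 = 1 - d1*2 + d7 = -2
Walk from origin (0, 0):
  seg 1: right by d5 = 7/5 → (7/5, 0)
  seg 2: up by d5 = 7/5 → (7/5, 7/5)
  seg 3: up by d7 = 1 → (7/5, 12/5)
  seg 4: left by d8 = 5/3 → (-4/15, 12/5)
  seg 5: left by d9 = 17/5 → (-11/3, 12/5)
  seg 6: right by d4 = 5 → (4/3, 12/5)
  seg 7: left by d2 = 6 → (-14/3, 12/5)
  seg 8: down by d4 = 5 → (-14/3, -13/5)
  seg 9: down by d3 = 5 → (-14/3, -38/5)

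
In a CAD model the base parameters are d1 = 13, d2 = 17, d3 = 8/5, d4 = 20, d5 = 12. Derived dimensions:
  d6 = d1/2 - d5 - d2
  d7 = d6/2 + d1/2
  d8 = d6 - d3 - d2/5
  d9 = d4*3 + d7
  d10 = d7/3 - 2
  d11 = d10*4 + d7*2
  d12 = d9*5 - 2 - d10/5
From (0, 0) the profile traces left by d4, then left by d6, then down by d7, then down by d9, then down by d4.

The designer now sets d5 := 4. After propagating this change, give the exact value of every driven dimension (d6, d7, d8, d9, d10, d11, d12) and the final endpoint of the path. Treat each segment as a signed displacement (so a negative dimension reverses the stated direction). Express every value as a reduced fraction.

Apply edit: d5 := 4
  d6 = d1/2 - d5 - d2 = -29/2
  d7 = d6/2 + d1/2 = -3/4
  d8 = d6 - d3 - d2/5 = -39/2
  d9 = d4*3 + d7 = 237/4
  d10 = d7/3 - 2 = -9/4
  d11 = d10*4 + d7*2 = -21/2
  d12 = d9*5 - 2 - d10/5 = 2947/10
Walk from origin (0, 0):
  seg 1: left by d4 = 20 → (-20, 0)
  seg 2: left by d6 = -29/2 → (-11/2, 0)
  seg 3: down by d7 = -3/4 → (-11/2, 3/4)
  seg 4: down by d9 = 237/4 → (-11/2, -117/2)
  seg 5: down by d4 = 20 → (-11/2, -157/2)

d6 = -29/2
d7 = -3/4
d8 = -39/2
d9 = 237/4
d10 = -9/4
d11 = -21/2
d12 = 2947/10
endpoint = (-11/2, -157/2)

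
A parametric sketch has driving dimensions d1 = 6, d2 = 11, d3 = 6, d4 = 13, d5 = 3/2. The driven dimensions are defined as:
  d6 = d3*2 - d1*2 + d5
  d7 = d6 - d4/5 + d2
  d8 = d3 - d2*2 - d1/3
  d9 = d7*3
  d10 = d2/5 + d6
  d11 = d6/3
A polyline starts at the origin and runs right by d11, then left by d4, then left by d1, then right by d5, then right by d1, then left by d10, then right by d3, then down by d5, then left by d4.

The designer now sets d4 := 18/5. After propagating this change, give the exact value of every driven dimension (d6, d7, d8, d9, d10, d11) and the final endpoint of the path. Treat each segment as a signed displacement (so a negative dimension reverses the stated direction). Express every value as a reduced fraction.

d6 = 3/2
d7 = 589/50
d8 = -18
d9 = 1767/50
d10 = 37/10
d11 = 1/2
endpoint = (-29/10, -3/2)

Apply edit: d4 := 18/5
  d6 = d3*2 - d1*2 + d5 = 3/2
  d7 = d6 - d4/5 + d2 = 589/50
  d8 = d3 - d2*2 - d1/3 = -18
  d9 = d7*3 = 1767/50
  d10 = d2/5 + d6 = 37/10
  d11 = d6/3 = 1/2
Walk from origin (0, 0):
  seg 1: right by d11 = 1/2 → (1/2, 0)
  seg 2: left by d4 = 18/5 → (-31/10, 0)
  seg 3: left by d1 = 6 → (-91/10, 0)
  seg 4: right by d5 = 3/2 → (-38/5, 0)
  seg 5: right by d1 = 6 → (-8/5, 0)
  seg 6: left by d10 = 37/10 → (-53/10, 0)
  seg 7: right by d3 = 6 → (7/10, 0)
  seg 8: down by d5 = 3/2 → (7/10, -3/2)
  seg 9: left by d4 = 18/5 → (-29/10, -3/2)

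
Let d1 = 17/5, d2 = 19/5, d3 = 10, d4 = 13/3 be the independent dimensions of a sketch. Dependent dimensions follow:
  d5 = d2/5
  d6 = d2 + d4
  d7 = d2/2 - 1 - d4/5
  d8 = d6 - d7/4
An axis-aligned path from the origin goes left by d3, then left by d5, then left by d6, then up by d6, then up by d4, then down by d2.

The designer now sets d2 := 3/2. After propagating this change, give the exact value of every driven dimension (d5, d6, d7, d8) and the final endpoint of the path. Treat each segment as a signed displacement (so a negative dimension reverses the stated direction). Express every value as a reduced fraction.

d5 = 3/10
d6 = 35/6
d7 = -67/60
d8 = 489/80
endpoint = (-242/15, 26/3)

Apply edit: d2 := 3/2
  d5 = d2/5 = 3/10
  d6 = d2 + d4 = 35/6
  d7 = d2/2 - 1 - d4/5 = -67/60
  d8 = d6 - d7/4 = 489/80
Walk from origin (0, 0):
  seg 1: left by d3 = 10 → (-10, 0)
  seg 2: left by d5 = 3/10 → (-103/10, 0)
  seg 3: left by d6 = 35/6 → (-242/15, 0)
  seg 4: up by d6 = 35/6 → (-242/15, 35/6)
  seg 5: up by d4 = 13/3 → (-242/15, 61/6)
  seg 6: down by d2 = 3/2 → (-242/15, 26/3)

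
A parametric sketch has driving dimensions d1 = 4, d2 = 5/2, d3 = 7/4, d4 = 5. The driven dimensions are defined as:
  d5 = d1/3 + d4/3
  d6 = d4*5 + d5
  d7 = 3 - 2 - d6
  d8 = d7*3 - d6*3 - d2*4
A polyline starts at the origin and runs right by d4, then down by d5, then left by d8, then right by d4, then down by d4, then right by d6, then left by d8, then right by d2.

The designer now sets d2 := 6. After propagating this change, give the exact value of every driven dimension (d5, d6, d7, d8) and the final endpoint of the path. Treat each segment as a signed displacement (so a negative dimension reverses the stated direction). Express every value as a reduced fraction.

Apply edit: d2 := 6
  d5 = d1/3 + d4/3 = 3
  d6 = d4*5 + d5 = 28
  d7 = 3 - 2 - d6 = -27
  d8 = d7*3 - d6*3 - d2*4 = -189
Walk from origin (0, 0):
  seg 1: right by d4 = 5 → (5, 0)
  seg 2: down by d5 = 3 → (5, -3)
  seg 3: left by d8 = -189 → (194, -3)
  seg 4: right by d4 = 5 → (199, -3)
  seg 5: down by d4 = 5 → (199, -8)
  seg 6: right by d6 = 28 → (227, -8)
  seg 7: left by d8 = -189 → (416, -8)
  seg 8: right by d2 = 6 → (422, -8)

d5 = 3
d6 = 28
d7 = -27
d8 = -189
endpoint = (422, -8)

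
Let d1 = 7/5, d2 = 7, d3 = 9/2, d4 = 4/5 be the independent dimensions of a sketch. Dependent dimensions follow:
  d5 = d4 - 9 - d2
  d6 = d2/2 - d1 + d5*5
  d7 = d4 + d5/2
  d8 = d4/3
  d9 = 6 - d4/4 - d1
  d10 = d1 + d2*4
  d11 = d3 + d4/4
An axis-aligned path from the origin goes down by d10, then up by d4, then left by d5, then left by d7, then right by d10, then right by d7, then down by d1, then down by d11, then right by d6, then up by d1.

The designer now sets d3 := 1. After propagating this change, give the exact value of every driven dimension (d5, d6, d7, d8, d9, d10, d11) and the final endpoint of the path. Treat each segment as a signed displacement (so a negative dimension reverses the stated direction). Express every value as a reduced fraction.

Apply edit: d3 := 1
  d5 = d4 - 9 - d2 = -76/5
  d6 = d2/2 - d1 + d5*5 = -739/10
  d7 = d4 + d5/2 = -34/5
  d8 = d4/3 = 4/15
  d9 = 6 - d4/4 - d1 = 22/5
  d10 = d1 + d2*4 = 147/5
  d11 = d3 + d4/4 = 6/5
Walk from origin (0, 0):
  seg 1: down by d10 = 147/5 → (0, -147/5)
  seg 2: up by d4 = 4/5 → (0, -143/5)
  seg 3: left by d5 = -76/5 → (76/5, -143/5)
  seg 4: left by d7 = -34/5 → (22, -143/5)
  seg 5: right by d10 = 147/5 → (257/5, -143/5)
  seg 6: right by d7 = -34/5 → (223/5, -143/5)
  seg 7: down by d1 = 7/5 → (223/5, -30)
  seg 8: down by d11 = 6/5 → (223/5, -156/5)
  seg 9: right by d6 = -739/10 → (-293/10, -156/5)
  seg 10: up by d1 = 7/5 → (-293/10, -149/5)

d5 = -76/5
d6 = -739/10
d7 = -34/5
d8 = 4/15
d9 = 22/5
d10 = 147/5
d11 = 6/5
endpoint = (-293/10, -149/5)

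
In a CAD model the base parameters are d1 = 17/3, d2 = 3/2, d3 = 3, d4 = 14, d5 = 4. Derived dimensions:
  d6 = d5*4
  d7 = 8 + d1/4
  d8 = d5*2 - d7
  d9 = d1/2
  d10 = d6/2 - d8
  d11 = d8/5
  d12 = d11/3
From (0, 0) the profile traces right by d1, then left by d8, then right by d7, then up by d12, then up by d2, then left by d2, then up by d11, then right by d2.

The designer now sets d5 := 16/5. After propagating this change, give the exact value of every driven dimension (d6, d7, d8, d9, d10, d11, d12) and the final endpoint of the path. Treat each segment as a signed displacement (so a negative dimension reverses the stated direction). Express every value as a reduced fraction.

d6 = 64/5
d7 = 113/12
d8 = -181/60
d9 = 17/6
d10 = 113/12
d11 = -181/300
d12 = -181/900
endpoint = (181/10, 313/450)

Apply edit: d5 := 16/5
  d6 = d5*4 = 64/5
  d7 = 8 + d1/4 = 113/12
  d8 = d5*2 - d7 = -181/60
  d9 = d1/2 = 17/6
  d10 = d6/2 - d8 = 113/12
  d11 = d8/5 = -181/300
  d12 = d11/3 = -181/900
Walk from origin (0, 0):
  seg 1: right by d1 = 17/3 → (17/3, 0)
  seg 2: left by d8 = -181/60 → (521/60, 0)
  seg 3: right by d7 = 113/12 → (181/10, 0)
  seg 4: up by d12 = -181/900 → (181/10, -181/900)
  seg 5: up by d2 = 3/2 → (181/10, 1169/900)
  seg 6: left by d2 = 3/2 → (83/5, 1169/900)
  seg 7: up by d11 = -181/300 → (83/5, 313/450)
  seg 8: right by d2 = 3/2 → (181/10, 313/450)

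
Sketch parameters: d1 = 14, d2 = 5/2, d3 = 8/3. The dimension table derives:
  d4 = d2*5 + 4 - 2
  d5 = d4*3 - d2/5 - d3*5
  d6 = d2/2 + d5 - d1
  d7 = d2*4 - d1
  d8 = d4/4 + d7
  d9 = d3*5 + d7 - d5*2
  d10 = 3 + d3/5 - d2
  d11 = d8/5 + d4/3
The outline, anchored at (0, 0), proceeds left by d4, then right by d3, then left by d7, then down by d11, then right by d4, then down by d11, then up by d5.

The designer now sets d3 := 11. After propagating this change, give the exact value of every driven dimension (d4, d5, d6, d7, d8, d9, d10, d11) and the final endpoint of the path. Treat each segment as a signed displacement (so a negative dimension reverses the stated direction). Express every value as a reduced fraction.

d4 = 29/2
d5 = -12
d6 = -99/4
d7 = -4
d8 = -3/8
d9 = 75
d10 = 27/10
d11 = 571/120
endpoint = (15, -1291/60)

Apply edit: d3 := 11
  d4 = d2*5 + 4 - 2 = 29/2
  d5 = d4*3 - d2/5 - d3*5 = -12
  d6 = d2/2 + d5 - d1 = -99/4
  d7 = d2*4 - d1 = -4
  d8 = d4/4 + d7 = -3/8
  d9 = d3*5 + d7 - d5*2 = 75
  d10 = 3 + d3/5 - d2 = 27/10
  d11 = d8/5 + d4/3 = 571/120
Walk from origin (0, 0):
  seg 1: left by d4 = 29/2 → (-29/2, 0)
  seg 2: right by d3 = 11 → (-7/2, 0)
  seg 3: left by d7 = -4 → (1/2, 0)
  seg 4: down by d11 = 571/120 → (1/2, -571/120)
  seg 5: right by d4 = 29/2 → (15, -571/120)
  seg 6: down by d11 = 571/120 → (15, -571/60)
  seg 7: up by d5 = -12 → (15, -1291/60)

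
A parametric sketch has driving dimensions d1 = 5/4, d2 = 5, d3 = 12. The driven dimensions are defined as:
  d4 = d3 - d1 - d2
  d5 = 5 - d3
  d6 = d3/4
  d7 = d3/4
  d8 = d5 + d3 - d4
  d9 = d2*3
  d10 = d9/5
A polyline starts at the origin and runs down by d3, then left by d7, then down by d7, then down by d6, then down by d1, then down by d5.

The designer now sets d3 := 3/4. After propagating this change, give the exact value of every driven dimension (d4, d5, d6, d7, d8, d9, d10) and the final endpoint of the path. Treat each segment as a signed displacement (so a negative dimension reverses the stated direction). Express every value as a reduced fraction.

Apply edit: d3 := 3/4
  d4 = d3 - d1 - d2 = -11/2
  d5 = 5 - d3 = 17/4
  d6 = d3/4 = 3/16
  d7 = d3/4 = 3/16
  d8 = d5 + d3 - d4 = 21/2
  d9 = d2*3 = 15
  d10 = d9/5 = 3
Walk from origin (0, 0):
  seg 1: down by d3 = 3/4 → (0, -3/4)
  seg 2: left by d7 = 3/16 → (-3/16, -3/4)
  seg 3: down by d7 = 3/16 → (-3/16, -15/16)
  seg 4: down by d6 = 3/16 → (-3/16, -9/8)
  seg 5: down by d1 = 5/4 → (-3/16, -19/8)
  seg 6: down by d5 = 17/4 → (-3/16, -53/8)

d4 = -11/2
d5 = 17/4
d6 = 3/16
d7 = 3/16
d8 = 21/2
d9 = 15
d10 = 3
endpoint = (-3/16, -53/8)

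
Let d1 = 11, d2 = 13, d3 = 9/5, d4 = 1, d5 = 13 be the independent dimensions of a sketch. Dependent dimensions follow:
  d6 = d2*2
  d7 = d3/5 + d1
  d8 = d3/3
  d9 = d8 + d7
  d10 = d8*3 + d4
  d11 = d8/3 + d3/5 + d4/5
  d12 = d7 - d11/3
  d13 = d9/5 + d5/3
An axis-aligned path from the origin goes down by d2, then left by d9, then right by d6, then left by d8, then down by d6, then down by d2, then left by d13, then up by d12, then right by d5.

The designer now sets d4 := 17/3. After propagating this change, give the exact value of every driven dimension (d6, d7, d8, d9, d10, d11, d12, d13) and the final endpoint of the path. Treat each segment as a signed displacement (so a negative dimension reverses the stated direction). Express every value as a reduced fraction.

d6 = 26
d7 = 284/25
d8 = 3/5
d9 = 299/25
d10 = 112/15
d11 = 127/75
d12 = 2429/225
d13 = 2522/375
endpoint = (7393/375, -9271/225)

Apply edit: d4 := 17/3
  d6 = d2*2 = 26
  d7 = d3/5 + d1 = 284/25
  d8 = d3/3 = 3/5
  d9 = d8 + d7 = 299/25
  d10 = d8*3 + d4 = 112/15
  d11 = d8/3 + d3/5 + d4/5 = 127/75
  d12 = d7 - d11/3 = 2429/225
  d13 = d9/5 + d5/3 = 2522/375
Walk from origin (0, 0):
  seg 1: down by d2 = 13 → (0, -13)
  seg 2: left by d9 = 299/25 → (-299/25, -13)
  seg 3: right by d6 = 26 → (351/25, -13)
  seg 4: left by d8 = 3/5 → (336/25, -13)
  seg 5: down by d6 = 26 → (336/25, -39)
  seg 6: down by d2 = 13 → (336/25, -52)
  seg 7: left by d13 = 2522/375 → (2518/375, -52)
  seg 8: up by d12 = 2429/225 → (2518/375, -9271/225)
  seg 9: right by d5 = 13 → (7393/375, -9271/225)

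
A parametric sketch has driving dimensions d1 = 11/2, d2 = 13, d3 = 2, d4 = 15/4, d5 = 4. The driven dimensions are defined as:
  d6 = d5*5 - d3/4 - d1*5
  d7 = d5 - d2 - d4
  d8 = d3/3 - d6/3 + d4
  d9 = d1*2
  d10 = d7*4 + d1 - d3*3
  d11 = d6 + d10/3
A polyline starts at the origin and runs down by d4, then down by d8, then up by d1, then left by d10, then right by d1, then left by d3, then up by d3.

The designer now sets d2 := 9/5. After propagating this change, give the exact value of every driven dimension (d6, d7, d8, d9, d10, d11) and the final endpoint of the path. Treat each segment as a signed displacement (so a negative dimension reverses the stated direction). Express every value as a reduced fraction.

d6 = -8
d7 = -31/20
d8 = 85/12
d9 = 11
d10 = -67/10
d11 = -307/30
endpoint = (51/5, -10/3)

Apply edit: d2 := 9/5
  d6 = d5*5 - d3/4 - d1*5 = -8
  d7 = d5 - d2 - d4 = -31/20
  d8 = d3/3 - d6/3 + d4 = 85/12
  d9 = d1*2 = 11
  d10 = d7*4 + d1 - d3*3 = -67/10
  d11 = d6 + d10/3 = -307/30
Walk from origin (0, 0):
  seg 1: down by d4 = 15/4 → (0, -15/4)
  seg 2: down by d8 = 85/12 → (0, -65/6)
  seg 3: up by d1 = 11/2 → (0, -16/3)
  seg 4: left by d10 = -67/10 → (67/10, -16/3)
  seg 5: right by d1 = 11/2 → (61/5, -16/3)
  seg 6: left by d3 = 2 → (51/5, -16/3)
  seg 7: up by d3 = 2 → (51/5, -10/3)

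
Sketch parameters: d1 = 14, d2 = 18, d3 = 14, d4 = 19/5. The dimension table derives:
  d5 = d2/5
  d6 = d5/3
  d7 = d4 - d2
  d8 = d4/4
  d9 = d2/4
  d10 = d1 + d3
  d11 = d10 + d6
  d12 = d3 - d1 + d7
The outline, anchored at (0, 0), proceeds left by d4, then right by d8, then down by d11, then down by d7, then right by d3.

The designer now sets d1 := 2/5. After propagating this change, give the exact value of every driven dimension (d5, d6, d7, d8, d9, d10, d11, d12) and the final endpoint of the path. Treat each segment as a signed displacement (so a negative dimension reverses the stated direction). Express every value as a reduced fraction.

Apply edit: d1 := 2/5
  d5 = d2/5 = 18/5
  d6 = d5/3 = 6/5
  d7 = d4 - d2 = -71/5
  d8 = d4/4 = 19/20
  d9 = d2/4 = 9/2
  d10 = d1 + d3 = 72/5
  d11 = d10 + d6 = 78/5
  d12 = d3 - d1 + d7 = -3/5
Walk from origin (0, 0):
  seg 1: left by d4 = 19/5 → (-19/5, 0)
  seg 2: right by d8 = 19/20 → (-57/20, 0)
  seg 3: down by d11 = 78/5 → (-57/20, -78/5)
  seg 4: down by d7 = -71/5 → (-57/20, -7/5)
  seg 5: right by d3 = 14 → (223/20, -7/5)

d5 = 18/5
d6 = 6/5
d7 = -71/5
d8 = 19/20
d9 = 9/2
d10 = 72/5
d11 = 78/5
d12 = -3/5
endpoint = (223/20, -7/5)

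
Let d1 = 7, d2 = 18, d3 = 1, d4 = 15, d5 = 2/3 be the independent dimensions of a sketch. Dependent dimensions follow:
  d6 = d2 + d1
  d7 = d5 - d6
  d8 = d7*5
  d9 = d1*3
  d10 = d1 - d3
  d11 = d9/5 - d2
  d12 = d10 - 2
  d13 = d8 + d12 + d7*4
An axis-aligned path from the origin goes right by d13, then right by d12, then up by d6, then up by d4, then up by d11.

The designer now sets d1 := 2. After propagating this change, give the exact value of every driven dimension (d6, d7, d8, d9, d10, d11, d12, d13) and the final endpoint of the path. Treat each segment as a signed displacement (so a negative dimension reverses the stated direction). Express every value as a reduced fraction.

d6 = 20
d7 = -58/3
d8 = -290/3
d9 = 6
d10 = 1
d11 = -84/5
d12 = -1
d13 = -175
endpoint = (-176, 91/5)

Apply edit: d1 := 2
  d6 = d2 + d1 = 20
  d7 = d5 - d6 = -58/3
  d8 = d7*5 = -290/3
  d9 = d1*3 = 6
  d10 = d1 - d3 = 1
  d11 = d9/5 - d2 = -84/5
  d12 = d10 - 2 = -1
  d13 = d8 + d12 + d7*4 = -175
Walk from origin (0, 0):
  seg 1: right by d13 = -175 → (-175, 0)
  seg 2: right by d12 = -1 → (-176, 0)
  seg 3: up by d6 = 20 → (-176, 20)
  seg 4: up by d4 = 15 → (-176, 35)
  seg 5: up by d11 = -84/5 → (-176, 91/5)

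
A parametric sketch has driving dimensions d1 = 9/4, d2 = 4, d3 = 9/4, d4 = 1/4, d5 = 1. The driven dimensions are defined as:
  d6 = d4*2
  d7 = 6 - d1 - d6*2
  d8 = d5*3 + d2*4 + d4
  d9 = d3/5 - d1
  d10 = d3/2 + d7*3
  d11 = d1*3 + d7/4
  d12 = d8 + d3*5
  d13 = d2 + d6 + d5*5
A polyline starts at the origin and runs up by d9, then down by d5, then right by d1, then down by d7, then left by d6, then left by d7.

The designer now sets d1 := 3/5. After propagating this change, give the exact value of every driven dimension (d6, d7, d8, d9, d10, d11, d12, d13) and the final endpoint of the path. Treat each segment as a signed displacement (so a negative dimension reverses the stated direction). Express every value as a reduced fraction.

Apply edit: d1 := 3/5
  d6 = d4*2 = 1/2
  d7 = 6 - d1 - d6*2 = 22/5
  d8 = d5*3 + d2*4 + d4 = 77/4
  d9 = d3/5 - d1 = -3/20
  d10 = d3/2 + d7*3 = 573/40
  d11 = d1*3 + d7/4 = 29/10
  d12 = d8 + d3*5 = 61/2
  d13 = d2 + d6 + d5*5 = 19/2
Walk from origin (0, 0):
  seg 1: up by d9 = -3/20 → (0, -3/20)
  seg 2: down by d5 = 1 → (0, -23/20)
  seg 3: right by d1 = 3/5 → (3/5, -23/20)
  seg 4: down by d7 = 22/5 → (3/5, -111/20)
  seg 5: left by d6 = 1/2 → (1/10, -111/20)
  seg 6: left by d7 = 22/5 → (-43/10, -111/20)

d6 = 1/2
d7 = 22/5
d8 = 77/4
d9 = -3/20
d10 = 573/40
d11 = 29/10
d12 = 61/2
d13 = 19/2
endpoint = (-43/10, -111/20)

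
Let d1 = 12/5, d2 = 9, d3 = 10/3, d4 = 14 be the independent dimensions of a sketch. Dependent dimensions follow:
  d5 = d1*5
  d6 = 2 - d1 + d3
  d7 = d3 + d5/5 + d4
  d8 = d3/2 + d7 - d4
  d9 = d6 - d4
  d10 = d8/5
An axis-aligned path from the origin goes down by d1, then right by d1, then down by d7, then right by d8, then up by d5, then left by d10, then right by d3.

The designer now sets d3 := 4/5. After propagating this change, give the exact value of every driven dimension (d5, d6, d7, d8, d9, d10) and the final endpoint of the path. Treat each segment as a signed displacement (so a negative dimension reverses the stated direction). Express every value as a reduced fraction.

Apply edit: d3 := 4/5
  d5 = d1*5 = 12
  d6 = 2 - d1 + d3 = 2/5
  d7 = d3 + d5/5 + d4 = 86/5
  d8 = d3/2 + d7 - d4 = 18/5
  d9 = d6 - d4 = -68/5
  d10 = d8/5 = 18/25
Walk from origin (0, 0):
  seg 1: down by d1 = 12/5 → (0, -12/5)
  seg 2: right by d1 = 12/5 → (12/5, -12/5)
  seg 3: down by d7 = 86/5 → (12/5, -98/5)
  seg 4: right by d8 = 18/5 → (6, -98/5)
  seg 5: up by d5 = 12 → (6, -38/5)
  seg 6: left by d10 = 18/25 → (132/25, -38/5)
  seg 7: right by d3 = 4/5 → (152/25, -38/5)

d5 = 12
d6 = 2/5
d7 = 86/5
d8 = 18/5
d9 = -68/5
d10 = 18/25
endpoint = (152/25, -38/5)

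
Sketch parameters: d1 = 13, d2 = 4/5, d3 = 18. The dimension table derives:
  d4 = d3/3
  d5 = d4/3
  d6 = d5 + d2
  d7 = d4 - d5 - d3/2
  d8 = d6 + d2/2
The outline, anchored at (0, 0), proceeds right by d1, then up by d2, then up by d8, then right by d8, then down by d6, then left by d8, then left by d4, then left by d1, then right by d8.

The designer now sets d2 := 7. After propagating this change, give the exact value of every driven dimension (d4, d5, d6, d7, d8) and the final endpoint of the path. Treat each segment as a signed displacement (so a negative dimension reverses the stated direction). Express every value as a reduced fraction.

Apply edit: d2 := 7
  d4 = d3/3 = 6
  d5 = d4/3 = 2
  d6 = d5 + d2 = 9
  d7 = d4 - d5 - d3/2 = -5
  d8 = d6 + d2/2 = 25/2
Walk from origin (0, 0):
  seg 1: right by d1 = 13 → (13, 0)
  seg 2: up by d2 = 7 → (13, 7)
  seg 3: up by d8 = 25/2 → (13, 39/2)
  seg 4: right by d8 = 25/2 → (51/2, 39/2)
  seg 5: down by d6 = 9 → (51/2, 21/2)
  seg 6: left by d8 = 25/2 → (13, 21/2)
  seg 7: left by d4 = 6 → (7, 21/2)
  seg 8: left by d1 = 13 → (-6, 21/2)
  seg 9: right by d8 = 25/2 → (13/2, 21/2)

d4 = 6
d5 = 2
d6 = 9
d7 = -5
d8 = 25/2
endpoint = (13/2, 21/2)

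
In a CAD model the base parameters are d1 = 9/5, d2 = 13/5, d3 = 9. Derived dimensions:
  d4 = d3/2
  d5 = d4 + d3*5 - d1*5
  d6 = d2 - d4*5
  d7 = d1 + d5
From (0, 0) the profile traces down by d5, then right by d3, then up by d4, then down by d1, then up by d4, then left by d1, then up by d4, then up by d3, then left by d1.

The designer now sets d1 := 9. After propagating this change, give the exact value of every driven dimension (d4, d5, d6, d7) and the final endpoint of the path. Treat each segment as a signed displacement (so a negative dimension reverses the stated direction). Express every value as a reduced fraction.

Apply edit: d1 := 9
  d4 = d3/2 = 9/2
  d5 = d4 + d3*5 - d1*5 = 9/2
  d6 = d2 - d4*5 = -199/10
  d7 = d1 + d5 = 27/2
Walk from origin (0, 0):
  seg 1: down by d5 = 9/2 → (0, -9/2)
  seg 2: right by d3 = 9 → (9, -9/2)
  seg 3: up by d4 = 9/2 → (9, 0)
  seg 4: down by d1 = 9 → (9, -9)
  seg 5: up by d4 = 9/2 → (9, -9/2)
  seg 6: left by d1 = 9 → (0, -9/2)
  seg 7: up by d4 = 9/2 → (0, 0)
  seg 8: up by d3 = 9 → (0, 9)
  seg 9: left by d1 = 9 → (-9, 9)

d4 = 9/2
d5 = 9/2
d6 = -199/10
d7 = 27/2
endpoint = (-9, 9)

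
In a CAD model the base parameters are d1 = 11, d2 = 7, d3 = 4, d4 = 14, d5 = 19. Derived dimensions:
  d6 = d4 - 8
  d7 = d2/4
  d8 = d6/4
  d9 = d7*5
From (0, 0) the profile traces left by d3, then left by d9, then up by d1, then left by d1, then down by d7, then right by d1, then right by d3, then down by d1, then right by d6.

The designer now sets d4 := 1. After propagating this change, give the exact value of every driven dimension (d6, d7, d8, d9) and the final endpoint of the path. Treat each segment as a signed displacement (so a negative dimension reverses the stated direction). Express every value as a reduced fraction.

Apply edit: d4 := 1
  d6 = d4 - 8 = -7
  d7 = d2/4 = 7/4
  d8 = d6/4 = -7/4
  d9 = d7*5 = 35/4
Walk from origin (0, 0):
  seg 1: left by d3 = 4 → (-4, 0)
  seg 2: left by d9 = 35/4 → (-51/4, 0)
  seg 3: up by d1 = 11 → (-51/4, 11)
  seg 4: left by d1 = 11 → (-95/4, 11)
  seg 5: down by d7 = 7/4 → (-95/4, 37/4)
  seg 6: right by d1 = 11 → (-51/4, 37/4)
  seg 7: right by d3 = 4 → (-35/4, 37/4)
  seg 8: down by d1 = 11 → (-35/4, -7/4)
  seg 9: right by d6 = -7 → (-63/4, -7/4)

d6 = -7
d7 = 7/4
d8 = -7/4
d9 = 35/4
endpoint = (-63/4, -7/4)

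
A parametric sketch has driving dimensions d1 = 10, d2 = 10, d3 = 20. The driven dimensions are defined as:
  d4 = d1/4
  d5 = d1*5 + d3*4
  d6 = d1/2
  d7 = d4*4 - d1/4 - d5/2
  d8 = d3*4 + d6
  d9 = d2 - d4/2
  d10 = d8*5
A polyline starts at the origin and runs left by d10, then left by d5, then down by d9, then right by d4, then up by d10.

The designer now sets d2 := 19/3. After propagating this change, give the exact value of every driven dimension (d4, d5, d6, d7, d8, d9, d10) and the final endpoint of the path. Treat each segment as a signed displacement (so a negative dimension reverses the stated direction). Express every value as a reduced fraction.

d4 = 5/2
d5 = 130
d6 = 5
d7 = -115/2
d8 = 85
d9 = 61/12
d10 = 425
endpoint = (-1105/2, 5039/12)

Apply edit: d2 := 19/3
  d4 = d1/4 = 5/2
  d5 = d1*5 + d3*4 = 130
  d6 = d1/2 = 5
  d7 = d4*4 - d1/4 - d5/2 = -115/2
  d8 = d3*4 + d6 = 85
  d9 = d2 - d4/2 = 61/12
  d10 = d8*5 = 425
Walk from origin (0, 0):
  seg 1: left by d10 = 425 → (-425, 0)
  seg 2: left by d5 = 130 → (-555, 0)
  seg 3: down by d9 = 61/12 → (-555, -61/12)
  seg 4: right by d4 = 5/2 → (-1105/2, -61/12)
  seg 5: up by d10 = 425 → (-1105/2, 5039/12)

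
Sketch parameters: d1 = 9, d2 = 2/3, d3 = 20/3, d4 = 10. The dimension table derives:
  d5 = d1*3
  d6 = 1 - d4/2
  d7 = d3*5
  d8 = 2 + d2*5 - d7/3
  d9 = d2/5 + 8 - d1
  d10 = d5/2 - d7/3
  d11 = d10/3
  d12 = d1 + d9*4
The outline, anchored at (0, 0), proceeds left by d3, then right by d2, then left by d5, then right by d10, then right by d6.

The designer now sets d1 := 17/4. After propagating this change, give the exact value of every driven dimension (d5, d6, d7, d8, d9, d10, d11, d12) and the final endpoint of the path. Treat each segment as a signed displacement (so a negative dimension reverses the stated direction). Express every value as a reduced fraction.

Apply edit: d1 := 17/4
  d5 = d1*3 = 51/4
  d6 = 1 - d4/2 = -4
  d7 = d3*5 = 100/3
  d8 = 2 + d2*5 - d7/3 = -52/9
  d9 = d2/5 + 8 - d1 = 233/60
  d10 = d5/2 - d7/3 = -341/72
  d11 = d10/3 = -341/216
  d12 = d1 + d9*4 = 1187/60
Walk from origin (0, 0):
  seg 1: left by d3 = 20/3 → (-20/3, 0)
  seg 2: right by d2 = 2/3 → (-6, 0)
  seg 3: left by d5 = 51/4 → (-75/4, 0)
  seg 4: right by d10 = -341/72 → (-1691/72, 0)
  seg 5: right by d6 = -4 → (-1979/72, 0)

d5 = 51/4
d6 = -4
d7 = 100/3
d8 = -52/9
d9 = 233/60
d10 = -341/72
d11 = -341/216
d12 = 1187/60
endpoint = (-1979/72, 0)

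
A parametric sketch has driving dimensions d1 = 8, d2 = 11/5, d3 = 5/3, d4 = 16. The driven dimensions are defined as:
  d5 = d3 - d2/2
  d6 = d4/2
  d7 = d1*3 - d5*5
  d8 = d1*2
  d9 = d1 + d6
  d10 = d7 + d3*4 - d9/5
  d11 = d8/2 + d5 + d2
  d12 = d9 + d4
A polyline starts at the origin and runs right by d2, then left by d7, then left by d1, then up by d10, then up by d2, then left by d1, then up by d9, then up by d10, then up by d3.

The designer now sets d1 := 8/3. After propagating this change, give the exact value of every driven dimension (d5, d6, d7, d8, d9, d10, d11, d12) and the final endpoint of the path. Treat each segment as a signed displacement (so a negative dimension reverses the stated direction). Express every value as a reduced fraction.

d5 = 17/30
d6 = 8
d7 = 31/6
d8 = 16/3
d9 = 32/3
d10 = 97/10
d11 = 163/30
d12 = 80/3
endpoint = (-83/10, 509/15)

Apply edit: d1 := 8/3
  d5 = d3 - d2/2 = 17/30
  d6 = d4/2 = 8
  d7 = d1*3 - d5*5 = 31/6
  d8 = d1*2 = 16/3
  d9 = d1 + d6 = 32/3
  d10 = d7 + d3*4 - d9/5 = 97/10
  d11 = d8/2 + d5 + d2 = 163/30
  d12 = d9 + d4 = 80/3
Walk from origin (0, 0):
  seg 1: right by d2 = 11/5 → (11/5, 0)
  seg 2: left by d7 = 31/6 → (-89/30, 0)
  seg 3: left by d1 = 8/3 → (-169/30, 0)
  seg 4: up by d10 = 97/10 → (-169/30, 97/10)
  seg 5: up by d2 = 11/5 → (-169/30, 119/10)
  seg 6: left by d1 = 8/3 → (-83/10, 119/10)
  seg 7: up by d9 = 32/3 → (-83/10, 677/30)
  seg 8: up by d10 = 97/10 → (-83/10, 484/15)
  seg 9: up by d3 = 5/3 → (-83/10, 509/15)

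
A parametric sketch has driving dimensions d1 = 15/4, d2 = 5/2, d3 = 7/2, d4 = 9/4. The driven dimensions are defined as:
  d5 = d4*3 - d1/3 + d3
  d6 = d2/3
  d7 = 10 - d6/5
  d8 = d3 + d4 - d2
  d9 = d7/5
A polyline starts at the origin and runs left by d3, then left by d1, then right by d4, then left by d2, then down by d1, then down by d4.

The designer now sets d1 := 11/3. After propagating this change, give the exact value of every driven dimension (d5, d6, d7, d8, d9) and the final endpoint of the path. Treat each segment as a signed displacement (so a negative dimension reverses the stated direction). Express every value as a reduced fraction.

d5 = 325/36
d6 = 5/6
d7 = 59/6
d8 = 13/4
d9 = 59/30
endpoint = (-89/12, -71/12)

Apply edit: d1 := 11/3
  d5 = d4*3 - d1/3 + d3 = 325/36
  d6 = d2/3 = 5/6
  d7 = 10 - d6/5 = 59/6
  d8 = d3 + d4 - d2 = 13/4
  d9 = d7/5 = 59/30
Walk from origin (0, 0):
  seg 1: left by d3 = 7/2 → (-7/2, 0)
  seg 2: left by d1 = 11/3 → (-43/6, 0)
  seg 3: right by d4 = 9/4 → (-59/12, 0)
  seg 4: left by d2 = 5/2 → (-89/12, 0)
  seg 5: down by d1 = 11/3 → (-89/12, -11/3)
  seg 6: down by d4 = 9/4 → (-89/12, -71/12)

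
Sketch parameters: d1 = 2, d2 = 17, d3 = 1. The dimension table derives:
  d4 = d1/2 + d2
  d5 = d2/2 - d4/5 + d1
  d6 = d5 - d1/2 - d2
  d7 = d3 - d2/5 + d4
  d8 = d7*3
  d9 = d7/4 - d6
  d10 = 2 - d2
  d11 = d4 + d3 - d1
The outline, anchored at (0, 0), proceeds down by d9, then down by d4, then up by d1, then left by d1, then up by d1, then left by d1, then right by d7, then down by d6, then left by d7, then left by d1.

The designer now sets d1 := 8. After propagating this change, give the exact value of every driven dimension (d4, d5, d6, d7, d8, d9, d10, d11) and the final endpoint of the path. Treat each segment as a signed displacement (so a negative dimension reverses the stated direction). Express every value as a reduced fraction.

Apply edit: d1 := 8
  d4 = d1/2 + d2 = 21
  d5 = d2/2 - d4/5 + d1 = 123/10
  d6 = d5 - d1/2 - d2 = -87/10
  d7 = d3 - d2/5 + d4 = 93/5
  d8 = d7*3 = 279/5
  d9 = d7/4 - d6 = 267/20
  d10 = 2 - d2 = -15
  d11 = d4 + d3 - d1 = 14
Walk from origin (0, 0):
  seg 1: down by d9 = 267/20 → (0, -267/20)
  seg 2: down by d4 = 21 → (0, -687/20)
  seg 3: up by d1 = 8 → (0, -527/20)
  seg 4: left by d1 = 8 → (-8, -527/20)
  seg 5: up by d1 = 8 → (-8, -367/20)
  seg 6: left by d1 = 8 → (-16, -367/20)
  seg 7: right by d7 = 93/5 → (13/5, -367/20)
  seg 8: down by d6 = -87/10 → (13/5, -193/20)
  seg 9: left by d7 = 93/5 → (-16, -193/20)
  seg 10: left by d1 = 8 → (-24, -193/20)

d4 = 21
d5 = 123/10
d6 = -87/10
d7 = 93/5
d8 = 279/5
d9 = 267/20
d10 = -15
d11 = 14
endpoint = (-24, -193/20)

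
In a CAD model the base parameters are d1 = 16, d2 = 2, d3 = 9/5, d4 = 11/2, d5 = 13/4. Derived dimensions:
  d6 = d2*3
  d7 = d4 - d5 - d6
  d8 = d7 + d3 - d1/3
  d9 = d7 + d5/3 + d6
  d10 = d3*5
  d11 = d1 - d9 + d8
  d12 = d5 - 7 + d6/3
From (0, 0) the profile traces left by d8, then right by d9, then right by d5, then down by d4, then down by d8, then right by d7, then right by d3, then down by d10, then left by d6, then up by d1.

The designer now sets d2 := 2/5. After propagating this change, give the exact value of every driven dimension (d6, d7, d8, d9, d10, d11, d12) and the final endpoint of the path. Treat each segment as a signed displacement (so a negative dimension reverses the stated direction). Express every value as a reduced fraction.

d6 = 6/5
d7 = 21/20
d8 = -149/60
d9 = 10/3
d10 = 9
d11 = 611/60
d12 = -67/20
endpoint = (643/60, 239/60)

Apply edit: d2 := 2/5
  d6 = d2*3 = 6/5
  d7 = d4 - d5 - d6 = 21/20
  d8 = d7 + d3 - d1/3 = -149/60
  d9 = d7 + d5/3 + d6 = 10/3
  d10 = d3*5 = 9
  d11 = d1 - d9 + d8 = 611/60
  d12 = d5 - 7 + d6/3 = -67/20
Walk from origin (0, 0):
  seg 1: left by d8 = -149/60 → (149/60, 0)
  seg 2: right by d9 = 10/3 → (349/60, 0)
  seg 3: right by d5 = 13/4 → (136/15, 0)
  seg 4: down by d4 = 11/2 → (136/15, -11/2)
  seg 5: down by d8 = -149/60 → (136/15, -181/60)
  seg 6: right by d7 = 21/20 → (607/60, -181/60)
  seg 7: right by d3 = 9/5 → (143/12, -181/60)
  seg 8: down by d10 = 9 → (143/12, -721/60)
  seg 9: left by d6 = 6/5 → (643/60, -721/60)
  seg 10: up by d1 = 16 → (643/60, 239/60)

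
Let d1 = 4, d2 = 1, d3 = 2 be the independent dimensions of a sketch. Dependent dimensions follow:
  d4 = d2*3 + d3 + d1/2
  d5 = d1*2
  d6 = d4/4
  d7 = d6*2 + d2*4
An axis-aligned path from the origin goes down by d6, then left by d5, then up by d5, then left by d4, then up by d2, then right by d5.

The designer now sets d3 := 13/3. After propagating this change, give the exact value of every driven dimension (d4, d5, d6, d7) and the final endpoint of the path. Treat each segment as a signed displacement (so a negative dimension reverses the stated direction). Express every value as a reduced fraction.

Apply edit: d3 := 13/3
  d4 = d2*3 + d3 + d1/2 = 28/3
  d5 = d1*2 = 8
  d6 = d4/4 = 7/3
  d7 = d6*2 + d2*4 = 26/3
Walk from origin (0, 0):
  seg 1: down by d6 = 7/3 → (0, -7/3)
  seg 2: left by d5 = 8 → (-8, -7/3)
  seg 3: up by d5 = 8 → (-8, 17/3)
  seg 4: left by d4 = 28/3 → (-52/3, 17/3)
  seg 5: up by d2 = 1 → (-52/3, 20/3)
  seg 6: right by d5 = 8 → (-28/3, 20/3)

d4 = 28/3
d5 = 8
d6 = 7/3
d7 = 26/3
endpoint = (-28/3, 20/3)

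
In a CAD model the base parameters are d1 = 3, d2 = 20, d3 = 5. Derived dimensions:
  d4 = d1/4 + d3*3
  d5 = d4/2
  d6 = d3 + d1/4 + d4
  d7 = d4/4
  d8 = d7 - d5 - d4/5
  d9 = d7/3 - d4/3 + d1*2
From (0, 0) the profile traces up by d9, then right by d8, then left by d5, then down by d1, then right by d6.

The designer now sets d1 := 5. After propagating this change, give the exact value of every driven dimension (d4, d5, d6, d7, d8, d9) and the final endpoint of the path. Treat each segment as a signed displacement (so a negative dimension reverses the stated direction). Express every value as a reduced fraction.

d4 = 65/4
d5 = 65/8
d6 = 45/2
d7 = 65/16
d8 = -117/16
d9 = 95/16
endpoint = (113/16, 15/16)

Apply edit: d1 := 5
  d4 = d1/4 + d3*3 = 65/4
  d5 = d4/2 = 65/8
  d6 = d3 + d1/4 + d4 = 45/2
  d7 = d4/4 = 65/16
  d8 = d7 - d5 - d4/5 = -117/16
  d9 = d7/3 - d4/3 + d1*2 = 95/16
Walk from origin (0, 0):
  seg 1: up by d9 = 95/16 → (0, 95/16)
  seg 2: right by d8 = -117/16 → (-117/16, 95/16)
  seg 3: left by d5 = 65/8 → (-247/16, 95/16)
  seg 4: down by d1 = 5 → (-247/16, 15/16)
  seg 5: right by d6 = 45/2 → (113/16, 15/16)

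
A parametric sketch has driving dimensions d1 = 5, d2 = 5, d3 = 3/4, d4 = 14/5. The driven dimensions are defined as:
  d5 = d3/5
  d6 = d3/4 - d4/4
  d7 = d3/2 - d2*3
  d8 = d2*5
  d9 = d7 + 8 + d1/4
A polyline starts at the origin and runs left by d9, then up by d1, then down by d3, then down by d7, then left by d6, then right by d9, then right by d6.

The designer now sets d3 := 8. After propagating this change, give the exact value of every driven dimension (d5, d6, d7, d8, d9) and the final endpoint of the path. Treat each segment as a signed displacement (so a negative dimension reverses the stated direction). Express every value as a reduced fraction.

d5 = 8/5
d6 = 13/10
d7 = -11
d8 = 25
d9 = -7/4
endpoint = (0, 8)

Apply edit: d3 := 8
  d5 = d3/5 = 8/5
  d6 = d3/4 - d4/4 = 13/10
  d7 = d3/2 - d2*3 = -11
  d8 = d2*5 = 25
  d9 = d7 + 8 + d1/4 = -7/4
Walk from origin (0, 0):
  seg 1: left by d9 = -7/4 → (7/4, 0)
  seg 2: up by d1 = 5 → (7/4, 5)
  seg 3: down by d3 = 8 → (7/4, -3)
  seg 4: down by d7 = -11 → (7/4, 8)
  seg 5: left by d6 = 13/10 → (9/20, 8)
  seg 6: right by d9 = -7/4 → (-13/10, 8)
  seg 7: right by d6 = 13/10 → (0, 8)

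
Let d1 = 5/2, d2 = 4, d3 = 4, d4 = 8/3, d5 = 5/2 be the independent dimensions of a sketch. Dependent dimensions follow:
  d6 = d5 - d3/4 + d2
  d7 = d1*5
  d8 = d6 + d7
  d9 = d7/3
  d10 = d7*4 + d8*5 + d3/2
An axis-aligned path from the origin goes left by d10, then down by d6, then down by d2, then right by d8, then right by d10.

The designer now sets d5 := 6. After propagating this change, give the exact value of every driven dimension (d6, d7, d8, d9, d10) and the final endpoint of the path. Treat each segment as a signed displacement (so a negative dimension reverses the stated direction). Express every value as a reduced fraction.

Apply edit: d5 := 6
  d6 = d5 - d3/4 + d2 = 9
  d7 = d1*5 = 25/2
  d8 = d6 + d7 = 43/2
  d9 = d7/3 = 25/6
  d10 = d7*4 + d8*5 + d3/2 = 319/2
Walk from origin (0, 0):
  seg 1: left by d10 = 319/2 → (-319/2, 0)
  seg 2: down by d6 = 9 → (-319/2, -9)
  seg 3: down by d2 = 4 → (-319/2, -13)
  seg 4: right by d8 = 43/2 → (-138, -13)
  seg 5: right by d10 = 319/2 → (43/2, -13)

d6 = 9
d7 = 25/2
d8 = 43/2
d9 = 25/6
d10 = 319/2
endpoint = (43/2, -13)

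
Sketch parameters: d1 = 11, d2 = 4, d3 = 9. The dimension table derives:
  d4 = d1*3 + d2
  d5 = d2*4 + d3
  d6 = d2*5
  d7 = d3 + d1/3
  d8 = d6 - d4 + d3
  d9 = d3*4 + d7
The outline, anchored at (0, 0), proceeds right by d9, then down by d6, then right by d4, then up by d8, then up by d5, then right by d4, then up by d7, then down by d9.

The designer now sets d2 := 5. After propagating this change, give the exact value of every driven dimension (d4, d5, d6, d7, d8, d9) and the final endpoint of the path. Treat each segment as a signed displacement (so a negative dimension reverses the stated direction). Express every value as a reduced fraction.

Apply edit: d2 := 5
  d4 = d1*3 + d2 = 38
  d5 = d2*4 + d3 = 29
  d6 = d2*5 = 25
  d7 = d3 + d1/3 = 38/3
  d8 = d6 - d4 + d3 = -4
  d9 = d3*4 + d7 = 146/3
Walk from origin (0, 0):
  seg 1: right by d9 = 146/3 → (146/3, 0)
  seg 2: down by d6 = 25 → (146/3, -25)
  seg 3: right by d4 = 38 → (260/3, -25)
  seg 4: up by d8 = -4 → (260/3, -29)
  seg 5: up by d5 = 29 → (260/3, 0)
  seg 6: right by d4 = 38 → (374/3, 0)
  seg 7: up by d7 = 38/3 → (374/3, 38/3)
  seg 8: down by d9 = 146/3 → (374/3, -36)

d4 = 38
d5 = 29
d6 = 25
d7 = 38/3
d8 = -4
d9 = 146/3
endpoint = (374/3, -36)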